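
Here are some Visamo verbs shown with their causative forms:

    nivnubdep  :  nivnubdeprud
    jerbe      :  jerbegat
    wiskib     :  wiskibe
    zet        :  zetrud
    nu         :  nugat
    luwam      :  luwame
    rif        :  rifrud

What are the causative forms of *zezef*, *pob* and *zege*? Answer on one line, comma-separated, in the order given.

zezefrud, pobe, zegegat

The alternation tracks the final sound of the stem — -rud when the stem ends in a voiceless consonant (*nivnubdep*, *zet*, *rif*); -e when the stem ends in a voiced consonant (*wiskib*, *luwam*); -gat when the stem ends in a vowel (*jerbe*, *nu*).
*zezef*: final sound = /f/, a voiceless consonant → -rud → *zezefrud*.
The final sound of *pob* is /b/, which is a voiced consonant, so the suffix is -e, giving *pobe*.
Since the final sound of *zege* is /e/ (a vowel), it takes -gat, giving *zegegat*.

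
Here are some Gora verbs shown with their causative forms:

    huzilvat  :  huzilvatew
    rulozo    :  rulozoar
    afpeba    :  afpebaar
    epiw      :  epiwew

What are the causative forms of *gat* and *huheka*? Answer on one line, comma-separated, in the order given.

The suffix is conditioned by the final sound: -ew when the stem ends in a consonant (*huzilvat*, *epiw*); -ar when the stem ends in a vowel (*rulozo*, *afpeba*).
The final sound of *gat* is /t/, which is a consonant, so the suffix is -ew, giving *gatew*.
Since the final sound of *huheka* is /a/ (a vowel), it takes -ar, giving *huhekaar*.

gatew, huhekaar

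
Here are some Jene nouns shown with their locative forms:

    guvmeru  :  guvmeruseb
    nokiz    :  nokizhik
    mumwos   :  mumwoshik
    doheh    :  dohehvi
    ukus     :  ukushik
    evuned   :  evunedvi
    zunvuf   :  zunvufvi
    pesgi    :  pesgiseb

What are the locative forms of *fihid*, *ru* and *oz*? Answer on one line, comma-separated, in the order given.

fihidvi, ruseb, ozhik

The suffix is conditioned by the final sound: -hik when the stem ends in a sibilant (*nokiz*, *mumwos*, *ukus*); -vi when the stem ends in a non-sibilant consonant (*doheh*, *evuned*, *zunvuf*); -seb when the stem ends in a vowel (*guvmeru*, *pesgi*).
Since the final sound of *fihid* is /d/ (a non-sibilant consonant), it takes -vi, giving *fihidvi*.
Since the final sound of *ru* is /u/ (a vowel), it takes -seb, giving *ruseb*.
*oz*: final sound = /z/, a sibilant → -hik → *ozhik*.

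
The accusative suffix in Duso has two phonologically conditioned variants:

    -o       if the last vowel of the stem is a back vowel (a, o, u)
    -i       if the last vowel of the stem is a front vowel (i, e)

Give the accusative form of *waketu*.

waketuo

*waketu* — last vowel /u/ (a back vowel) → -o → *waketuo*.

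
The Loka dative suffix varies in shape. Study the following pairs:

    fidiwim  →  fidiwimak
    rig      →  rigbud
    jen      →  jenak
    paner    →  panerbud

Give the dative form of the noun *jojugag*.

The pattern is nasality of the final consonant: -ak when the stem ends in a nasal (*fidiwim*, *jen*); -bud when the stem ends in a non-nasal consonant (*rig*, *paner*).
The final consonant of *jojugag* is /g/, which is non-nasal, so the suffix is -bud, giving *jojugagbud*.

jojugagbud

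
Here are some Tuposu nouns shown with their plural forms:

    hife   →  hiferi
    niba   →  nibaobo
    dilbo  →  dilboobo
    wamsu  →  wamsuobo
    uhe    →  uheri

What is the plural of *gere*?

Looking at the last vowel of each stem: -ri when the last vowel of the stem is a front vowel (*hife*, *uhe*); -obo when the last vowel of the stem is a back vowel (*niba*, *dilbo*, *wamsu*).
The last vowel of *gere* is /e/, which is a front vowel, so the suffix is -ri, giving *gereri*.

gereri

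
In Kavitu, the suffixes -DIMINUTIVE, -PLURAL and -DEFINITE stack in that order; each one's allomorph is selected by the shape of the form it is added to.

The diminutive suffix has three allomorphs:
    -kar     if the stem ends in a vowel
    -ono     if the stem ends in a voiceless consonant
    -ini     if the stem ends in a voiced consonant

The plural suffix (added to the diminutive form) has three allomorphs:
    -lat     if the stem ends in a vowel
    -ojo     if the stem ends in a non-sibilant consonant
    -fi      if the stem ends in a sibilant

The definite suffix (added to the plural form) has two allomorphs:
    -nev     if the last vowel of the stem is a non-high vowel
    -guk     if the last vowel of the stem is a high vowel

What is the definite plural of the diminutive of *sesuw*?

*sesuw*: final sound = /w/, a voiced consonant → -ini → *sesuwini*.
The final sound of the diminutive form *sesuwini* is /i/, which is a vowel, so the plural suffix is -lat, giving *sesuwinilat*.
The plural form *sesuwinilat*: last vowel = /a/, a non-high vowel → -nev → *sesuwinilatnev*.

sesuwinilatnev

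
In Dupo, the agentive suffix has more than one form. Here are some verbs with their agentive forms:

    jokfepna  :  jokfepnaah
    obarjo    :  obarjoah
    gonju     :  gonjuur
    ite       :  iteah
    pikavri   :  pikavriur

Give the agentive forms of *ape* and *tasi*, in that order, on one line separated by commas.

Looking at the last vowel of each stem: -ur when the last vowel of the stem is a high vowel (*gonju*, *pikavri*); -ah when the last vowel of the stem is a non-high vowel (*jokfepna*, *obarjo*, *ite*).
The last vowel of *ape* is /e/, which is a non-high vowel, so the suffix is -ah, giving *apeah*.
*tasi*: last vowel = /i/, a high vowel → -ur → *tasiur*.

apeah, tasiur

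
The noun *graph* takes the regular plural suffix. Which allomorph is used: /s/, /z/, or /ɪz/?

/s/

The stem *graph* ends in a voiceless non-sibilant consonant.
The plural suffix surfaces as /ɪz/ after sibilants, /s/ after other voiceless consonants, and /z/ after other voiced sounds.
So the plural -s on *graph* is pronounced /s/.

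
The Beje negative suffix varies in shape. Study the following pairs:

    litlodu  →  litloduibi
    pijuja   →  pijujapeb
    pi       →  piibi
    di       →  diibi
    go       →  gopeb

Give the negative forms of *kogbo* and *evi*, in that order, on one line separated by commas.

The alternation tracks the last vowel of the stem — -ibi when the last vowel of the stem is a high vowel (*litlodu*, *pi*, *di*); -peb when the last vowel of the stem is a non-high vowel (*pijuja*, *go*).
*kogbo*: last vowel = /o/, a non-high vowel → -peb → *kogbopeb*.
The last vowel of *evi* is /i/, which is a high vowel, so the suffix is -ibi, giving *eviibi*.

kogbopeb, eviibi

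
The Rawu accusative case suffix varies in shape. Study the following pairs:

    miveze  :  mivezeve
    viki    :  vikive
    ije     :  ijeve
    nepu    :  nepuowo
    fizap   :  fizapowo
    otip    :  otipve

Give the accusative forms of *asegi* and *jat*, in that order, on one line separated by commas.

asegive, jatowo

The alternation tracks the last vowel of the stem — -ve when the last vowel of the stem is a front vowel (*miveze*, *viki*, *ije*, *otip*); -owo when the last vowel of the stem is a back vowel (*nepu*, *fizap*).
*asegi* — last vowel /i/ (a front vowel) → -ve → *asegive*.
*jat* — last vowel /a/ (a back vowel) → -owo → *jatowo*.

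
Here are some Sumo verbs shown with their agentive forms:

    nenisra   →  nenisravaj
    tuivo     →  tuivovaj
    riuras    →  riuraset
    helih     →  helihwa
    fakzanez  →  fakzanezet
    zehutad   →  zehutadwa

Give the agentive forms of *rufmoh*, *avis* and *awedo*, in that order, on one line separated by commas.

rufmohwa, aviset, awedovaj

Looking at the final sound of each stem: -et when the stem ends in a sibilant (*riuras*, *fakzanez*); -wa when the stem ends in a non-sibilant consonant (*helih*, *zehutad*); -vaj when the stem ends in a vowel (*nenisra*, *tuivo*).
*rufmoh*: final sound = /h/, a non-sibilant consonant → -wa → *rufmohwa*.
The final sound of *avis* is /s/, which is a sibilant, so the suffix is -et, giving *aviset*.
*awedo* — final sound /o/ (a vowel) → -vaj → *awedovaj*.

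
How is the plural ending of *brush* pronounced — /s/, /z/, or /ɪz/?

The stem *brush* ends in a sibilant (/s, z, ʃ, ʒ, tʃ, dʒ/).
The plural suffix surfaces as /ɪz/ after sibilants, /s/ after other voiceless consonants, and /z/ after other voiced sounds.
So the plural -s on *brush* is pronounced /ɪz/.

/ɪz/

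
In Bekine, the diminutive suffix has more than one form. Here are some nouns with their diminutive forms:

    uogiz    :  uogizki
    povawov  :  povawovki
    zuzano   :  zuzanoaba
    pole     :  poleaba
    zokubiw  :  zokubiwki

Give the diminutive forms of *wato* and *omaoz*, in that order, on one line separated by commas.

watoaba, omaozki

The suffix is conditioned by the final sound: -ki when the stem ends in a consonant (*uogiz*, *povawov*, *zokubiw*); -aba when the stem ends in a vowel (*zuzano*, *pole*).
The final sound of *wato* is /o/, which is a vowel, so the suffix is -aba, giving *watoaba*.
*omaoz* — final sound /z/ (a consonant) → -ki → *omaozki*.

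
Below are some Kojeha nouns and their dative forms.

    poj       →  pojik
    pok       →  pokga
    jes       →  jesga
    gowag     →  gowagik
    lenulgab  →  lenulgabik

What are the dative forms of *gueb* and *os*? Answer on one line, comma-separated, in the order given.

The alternation tracks the final consonant of the stem — -ga when the stem ends in a voiceless consonant (*pok*, *jes*); -ik when the stem ends in a voiced consonant (*poj*, *gowag*, *lenulgab*).
*gueb* — final consonant /b/ (voiced) → -ik → *guebik*.
*os* — final consonant /s/ (voiceless) → -ga → *osga*.

guebik, osga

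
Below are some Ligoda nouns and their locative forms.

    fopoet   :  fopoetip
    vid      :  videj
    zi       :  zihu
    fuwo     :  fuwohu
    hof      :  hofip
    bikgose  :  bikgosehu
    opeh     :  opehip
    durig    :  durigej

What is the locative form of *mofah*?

mofahip

Looking at the final sound of each stem: -ip when the stem ends in a voiceless consonant (*fopoet*, *hof*, *opeh*); -ej when the stem ends in a voiced consonant (*vid*, *durig*); -hu when the stem ends in a vowel (*zi*, *fuwo*, *bikgose*).
The final sound of *mofah* is /h/, which is a voiceless consonant, so the suffix is -ip, giving *mofahip*.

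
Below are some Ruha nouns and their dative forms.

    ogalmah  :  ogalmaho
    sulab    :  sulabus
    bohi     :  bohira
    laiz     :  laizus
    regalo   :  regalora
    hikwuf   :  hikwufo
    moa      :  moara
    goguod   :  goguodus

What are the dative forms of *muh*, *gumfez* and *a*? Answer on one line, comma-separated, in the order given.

muho, gumfezus, ara

The suffix is conditioned by the final sound: -o when the stem ends in a voiceless consonant (*ogalmah*, *hikwuf*); -us when the stem ends in a voiced consonant (*sulab*, *laiz*, *goguod*); -ra when the stem ends in a vowel (*bohi*, *regalo*, *moa*).
*muh*: final sound = /h/, a voiceless consonant → -o → *muho*.
*gumfez*: final sound = /z/, a voiced consonant → -us → *gumfezus*.
Since the final sound of *a* is /a/ (a vowel), it takes -ra, giving *ara*.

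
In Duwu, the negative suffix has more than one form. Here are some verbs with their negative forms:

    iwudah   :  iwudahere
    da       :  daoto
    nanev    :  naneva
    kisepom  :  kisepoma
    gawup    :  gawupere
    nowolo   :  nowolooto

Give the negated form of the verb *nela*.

nelaoto

The pattern is voicing of the final sound: -ere when the stem ends in a voiceless consonant (*iwudah*, *gawup*); -a when the stem ends in a voiced consonant (*nanev*, *kisepom*); -oto when the stem ends in a vowel (*da*, *nowolo*).
*nela* — final sound /a/ (a vowel) → -oto → *nelaoto*.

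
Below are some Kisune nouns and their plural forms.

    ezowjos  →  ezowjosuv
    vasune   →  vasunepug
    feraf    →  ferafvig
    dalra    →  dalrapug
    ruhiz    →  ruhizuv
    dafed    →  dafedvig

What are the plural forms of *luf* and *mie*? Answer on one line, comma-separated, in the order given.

lufvig, miepug

The pattern is sibilance of the final sound: -uv when the stem ends in a sibilant (*ezowjos*, *ruhiz*); -vig when the stem ends in a non-sibilant consonant (*feraf*, *dafed*); -pug when the stem ends in a vowel (*vasune*, *dalra*).
*luf* — final sound /f/ (a non-sibilant consonant) → -vig → *lufvig*.
The final sound of *mie* is /e/, which is a vowel, so the suffix is -pug, giving *miepug*.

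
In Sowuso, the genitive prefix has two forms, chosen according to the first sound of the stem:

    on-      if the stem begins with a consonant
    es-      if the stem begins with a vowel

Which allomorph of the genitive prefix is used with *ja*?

on-

The first sound of *ja* is /j/, which is a consonant, so the prefix is on-.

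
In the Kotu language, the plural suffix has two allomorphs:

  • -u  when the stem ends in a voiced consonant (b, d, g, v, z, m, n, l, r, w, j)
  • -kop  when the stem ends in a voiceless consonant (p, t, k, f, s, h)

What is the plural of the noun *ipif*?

ipifkop

*ipif* — final consonant /f/ (voiceless) → -kop → *ipifkop*.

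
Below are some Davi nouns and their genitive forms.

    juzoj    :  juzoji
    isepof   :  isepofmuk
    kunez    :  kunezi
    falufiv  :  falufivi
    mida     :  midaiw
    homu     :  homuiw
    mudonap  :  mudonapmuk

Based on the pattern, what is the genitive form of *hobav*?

Looking at the final sound of each stem: -muk when the stem ends in a voiceless consonant (*isepof*, *mudonap*); -i when the stem ends in a voiced consonant (*juzoj*, *kunez*, *falufiv*); -iw when the stem ends in a vowel (*mida*, *homu*).
The final sound of *hobav* is /v/, which is a voiced consonant, so the suffix is -i, giving *hobavi*.

hobavi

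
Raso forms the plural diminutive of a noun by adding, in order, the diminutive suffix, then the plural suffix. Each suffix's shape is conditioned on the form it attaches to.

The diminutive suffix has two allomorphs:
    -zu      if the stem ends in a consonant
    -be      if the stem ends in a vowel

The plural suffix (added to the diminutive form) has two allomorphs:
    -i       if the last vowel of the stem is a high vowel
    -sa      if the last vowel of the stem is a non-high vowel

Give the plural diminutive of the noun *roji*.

*roji* — final sound /i/ (a vowel) → -be → *rojibe*.
The diminutive form *rojibe* — last vowel /e/ (a non-high vowel) → -sa → *rojibesa*.

rojibesa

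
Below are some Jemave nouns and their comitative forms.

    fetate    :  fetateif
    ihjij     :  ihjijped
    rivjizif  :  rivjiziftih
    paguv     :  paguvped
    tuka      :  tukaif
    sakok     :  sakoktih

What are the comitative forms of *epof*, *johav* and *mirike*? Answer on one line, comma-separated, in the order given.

epoftih, johavped, mirikeif

The alternation tracks the final sound of the stem — -tih when the stem ends in a voiceless consonant (*rivjizif*, *sakok*); -ped when the stem ends in a voiced consonant (*ihjij*, *paguv*); -if when the stem ends in a vowel (*fetate*, *tuka*).
Since the final sound of *epof* is /f/ (a voiceless consonant), it takes -tih, giving *epoftih*.
Since the final sound of *johav* is /v/ (a voiced consonant), it takes -ped, giving *johavped*.
Since the final sound of *mirike* is /e/ (a vowel), it takes -if, giving *mirikeif*.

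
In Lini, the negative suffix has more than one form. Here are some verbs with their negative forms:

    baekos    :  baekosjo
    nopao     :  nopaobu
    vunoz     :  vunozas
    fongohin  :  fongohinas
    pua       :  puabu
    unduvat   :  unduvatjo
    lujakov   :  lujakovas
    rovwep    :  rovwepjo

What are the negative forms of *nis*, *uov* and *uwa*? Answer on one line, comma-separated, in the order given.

The pattern is voicing of the final sound: -jo when the stem ends in a voiceless consonant (*baekos*, *unduvat*, *rovwep*); -as when the stem ends in a voiced consonant (*vunoz*, *fongohin*, *lujakov*); -bu when the stem ends in a vowel (*nopao*, *pua*).
Since the final sound of *nis* is /s/ (a voiceless consonant), it takes -jo, giving *nisjo*.
Since the final sound of *uov* is /v/ (a voiced consonant), it takes -as, giving *uovas*.
*uwa* — final sound /a/ (a vowel) → -bu → *uwabu*.

nisjo, uovas, uwabu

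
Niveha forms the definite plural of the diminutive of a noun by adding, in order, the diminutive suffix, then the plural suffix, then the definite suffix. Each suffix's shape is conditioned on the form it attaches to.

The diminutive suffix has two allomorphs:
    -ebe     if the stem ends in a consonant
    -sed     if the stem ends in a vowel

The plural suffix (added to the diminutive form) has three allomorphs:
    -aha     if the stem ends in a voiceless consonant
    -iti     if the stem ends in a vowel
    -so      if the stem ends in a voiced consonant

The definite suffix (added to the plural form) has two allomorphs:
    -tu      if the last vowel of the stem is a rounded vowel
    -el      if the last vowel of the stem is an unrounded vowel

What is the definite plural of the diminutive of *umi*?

umisedsotu

*umi* — final sound /i/ (a vowel) → -sed → *umised*.
The diminutive form *umised* — final sound /d/ (a voiced consonant) → -so → *umisedso*.
The last vowel of the plural form *umisedso* is /o/, which is a rounded vowel, so the definite suffix is -tu, giving *umisedsotu*.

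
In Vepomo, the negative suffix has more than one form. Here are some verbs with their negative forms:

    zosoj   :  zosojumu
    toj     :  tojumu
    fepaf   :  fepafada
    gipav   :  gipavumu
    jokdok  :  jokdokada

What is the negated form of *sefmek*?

sefmekada

The pattern is voicing of the final consonant: -ada when the stem ends in a voiceless consonant (*fepaf*, *jokdok*); -umu when the stem ends in a voiced consonant (*zosoj*, *toj*, *gipav*).
*sefmek*: final consonant = /k/, voiceless → -ada → *sefmekada*.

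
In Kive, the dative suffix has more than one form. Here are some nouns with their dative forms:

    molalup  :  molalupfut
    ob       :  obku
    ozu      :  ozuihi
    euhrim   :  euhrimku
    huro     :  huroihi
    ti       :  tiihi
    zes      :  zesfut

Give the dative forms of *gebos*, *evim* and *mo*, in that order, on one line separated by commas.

The alternation tracks the final sound of the stem — -fut when the stem ends in a voiceless consonant (*molalup*, *zes*); -ku when the stem ends in a voiced consonant (*ob*, *euhrim*); -ihi when the stem ends in a vowel (*ozu*, *huro*, *ti*).
The final sound of *gebos* is /s/, which is a voiceless consonant, so the suffix is -fut, giving *gebosfut*.
*evim* — final sound /m/ (a voiced consonant) → -ku → *evimku*.
*mo*: final sound = /o/, a vowel → -ihi → *moihi*.

gebosfut, evimku, moihi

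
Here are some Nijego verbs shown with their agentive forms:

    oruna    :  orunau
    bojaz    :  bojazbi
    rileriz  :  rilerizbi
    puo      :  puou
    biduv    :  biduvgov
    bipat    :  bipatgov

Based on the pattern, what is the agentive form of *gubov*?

gubovgov

The suffix is conditioned by the final sound: -bi when the stem ends in a sibilant (*bojaz*, *rileriz*); -gov when the stem ends in a non-sibilant consonant (*biduv*, *bipat*); -u when the stem ends in a vowel (*oruna*, *puo*).
The final sound of *gubov* is /v/, which is a non-sibilant consonant, so the suffix is -gov, giving *gubovgov*.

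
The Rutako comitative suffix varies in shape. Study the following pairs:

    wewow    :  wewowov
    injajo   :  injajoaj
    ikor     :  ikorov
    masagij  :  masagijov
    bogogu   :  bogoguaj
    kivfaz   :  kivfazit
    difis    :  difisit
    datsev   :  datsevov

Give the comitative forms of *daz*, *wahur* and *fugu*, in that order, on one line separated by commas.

The alternation tracks the final sound of the stem — -it when the stem ends in a sibilant (*kivfaz*, *difis*); -ov when the stem ends in a non-sibilant consonant (*wewow*, *ikor*, *masagij*, *datsev*); -aj when the stem ends in a vowel (*injajo*, *bogogu*).
*daz*: final sound = /z/, a sibilant → -it → *dazit*.
The final sound of *wahur* is /r/, which is a non-sibilant consonant, so the suffix is -ov, giving *wahurov*.
*fugu* — final sound /u/ (a vowel) → -aj → *fuguaj*.

dazit, wahurov, fuguaj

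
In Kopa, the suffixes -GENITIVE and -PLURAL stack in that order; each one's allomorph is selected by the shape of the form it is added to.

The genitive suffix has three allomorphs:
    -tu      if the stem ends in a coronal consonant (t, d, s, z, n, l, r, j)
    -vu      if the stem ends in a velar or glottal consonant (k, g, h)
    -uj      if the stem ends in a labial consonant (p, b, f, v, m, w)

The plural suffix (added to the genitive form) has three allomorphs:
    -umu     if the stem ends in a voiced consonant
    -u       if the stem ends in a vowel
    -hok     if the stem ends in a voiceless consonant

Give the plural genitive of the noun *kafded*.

kafdedtuu

*kafded*: final consonant = /d/, coronal → -tu → *kafdedtu*.
Since the final sound of the genitive form *kafdedtu* is /u/ (a vowel), it takes -u, giving *kafdedtuu*.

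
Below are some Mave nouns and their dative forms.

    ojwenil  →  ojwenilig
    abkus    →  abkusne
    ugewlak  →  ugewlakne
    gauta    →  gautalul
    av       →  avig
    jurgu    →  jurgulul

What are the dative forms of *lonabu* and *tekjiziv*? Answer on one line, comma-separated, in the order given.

lonabulul, tekjizivig

Looking at the final sound of each stem: -ne when the stem ends in a voiceless consonant (*abkus*, *ugewlak*); -ig when the stem ends in a voiced consonant (*ojwenil*, *av*); -lul when the stem ends in a vowel (*gauta*, *jurgu*).
Since the final sound of *lonabu* is /u/ (a vowel), it takes -lul, giving *lonabulul*.
*tekjiziv* — final sound /v/ (a voiced consonant) → -ig → *tekjizivig*.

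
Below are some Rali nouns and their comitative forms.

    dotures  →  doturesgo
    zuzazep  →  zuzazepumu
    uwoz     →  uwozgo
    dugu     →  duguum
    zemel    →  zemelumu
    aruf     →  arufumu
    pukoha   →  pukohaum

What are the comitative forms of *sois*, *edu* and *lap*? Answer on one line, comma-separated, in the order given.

Looking at the final sound of each stem: -go when the stem ends in a sibilant (*dotures*, *uwoz*); -umu when the stem ends in a non-sibilant consonant (*zuzazep*, *zemel*, *aruf*); -um when the stem ends in a vowel (*dugu*, *pukoha*).
*sois*: final sound = /s/, a sibilant → -go → *soisgo*.
*edu* — final sound /u/ (a vowel) → -um → *eduum*.
*lap* — final sound /p/ (a non-sibilant consonant) → -umu → *lapumu*.

soisgo, eduum, lapumu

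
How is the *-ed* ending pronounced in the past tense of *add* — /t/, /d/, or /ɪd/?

/ɪd/

The stem *add* ends in /t/ or /d/.
The -ed suffix is realized as /ɪd/ after /t, d/; as /t/ after other voiceless consonants; and as /d/ after other voiced sounds.
So -ed on *add* is pronounced /ɪd/.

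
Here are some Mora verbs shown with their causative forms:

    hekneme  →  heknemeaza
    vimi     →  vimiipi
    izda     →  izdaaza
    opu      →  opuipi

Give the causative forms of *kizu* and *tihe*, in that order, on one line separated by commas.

The alternation tracks the last vowel of the stem — -ipi when the last vowel of the stem is a high vowel (*vimi*, *opu*); -aza when the last vowel of the stem is a non-high vowel (*hekneme*, *izda*).
The last vowel of *kizu* is /u/, which is a high vowel, so the suffix is -ipi, giving *kizuipi*.
*tihe* — last vowel /e/ (a non-high vowel) → -aza → *tiheaza*.

kizuipi, tiheaza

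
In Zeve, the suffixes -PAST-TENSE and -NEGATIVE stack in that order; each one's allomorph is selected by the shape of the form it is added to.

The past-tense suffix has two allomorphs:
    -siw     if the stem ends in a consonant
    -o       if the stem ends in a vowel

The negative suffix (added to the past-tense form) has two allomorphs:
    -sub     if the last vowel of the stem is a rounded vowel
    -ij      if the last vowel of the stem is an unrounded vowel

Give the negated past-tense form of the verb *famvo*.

*famvo*: final sound = /o/, a vowel → -o → *famvoo*.
The past-tense form *famvoo*: last vowel = /o/, a rounded vowel → -sub → *famvoosub*.

famvoosub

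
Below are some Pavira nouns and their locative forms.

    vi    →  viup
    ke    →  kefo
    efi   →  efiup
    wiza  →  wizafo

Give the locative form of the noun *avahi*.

The suffix is conditioned by the last vowel: -up when the last vowel of the stem is a high vowel (*vi*, *efi*); -fo when the last vowel of the stem is a non-high vowel (*ke*, *wiza*).
The last vowel of *avahi* is /i/, which is a high vowel, so the suffix is -up, giving *avahiup*.

avahiup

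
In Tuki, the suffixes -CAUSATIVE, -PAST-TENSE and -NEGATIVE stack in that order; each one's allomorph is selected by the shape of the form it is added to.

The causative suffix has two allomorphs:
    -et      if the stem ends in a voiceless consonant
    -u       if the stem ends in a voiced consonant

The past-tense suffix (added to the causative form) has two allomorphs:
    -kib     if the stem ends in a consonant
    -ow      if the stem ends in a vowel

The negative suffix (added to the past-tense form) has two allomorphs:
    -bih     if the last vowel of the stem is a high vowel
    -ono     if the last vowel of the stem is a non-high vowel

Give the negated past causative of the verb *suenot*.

suenotetkibbih

*suenot* — final consonant /t/ (voiceless) → -et → *suenotet*.
The causative form *suenotet*: final sound = /t/, a consonant → -kib → *suenotetkib*.
Since the last vowel of the past-tense form *suenotetkib* is /i/ (a high vowel), it takes -bih, giving *suenotetkibbih*.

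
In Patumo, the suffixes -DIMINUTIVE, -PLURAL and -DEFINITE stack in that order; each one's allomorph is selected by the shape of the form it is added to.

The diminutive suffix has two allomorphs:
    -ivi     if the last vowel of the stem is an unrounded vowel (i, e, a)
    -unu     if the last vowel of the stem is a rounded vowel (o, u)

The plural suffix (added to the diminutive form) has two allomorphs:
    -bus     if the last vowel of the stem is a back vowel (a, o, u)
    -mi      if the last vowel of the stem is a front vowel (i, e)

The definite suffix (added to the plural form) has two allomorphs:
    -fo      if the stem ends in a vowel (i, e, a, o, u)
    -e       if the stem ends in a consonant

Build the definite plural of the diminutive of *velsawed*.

*velsawed*: last vowel = /e/, an unrounded vowel → -ivi → *velsawedivi*.
The diminutive form *velsawedivi* — last vowel /i/ (a front vowel) → -mi → *velsawedivimi*.
The plural form *velsawedivimi*: final sound = /i/, a vowel → -fo → *velsawedivimifo*.

velsawedivimifo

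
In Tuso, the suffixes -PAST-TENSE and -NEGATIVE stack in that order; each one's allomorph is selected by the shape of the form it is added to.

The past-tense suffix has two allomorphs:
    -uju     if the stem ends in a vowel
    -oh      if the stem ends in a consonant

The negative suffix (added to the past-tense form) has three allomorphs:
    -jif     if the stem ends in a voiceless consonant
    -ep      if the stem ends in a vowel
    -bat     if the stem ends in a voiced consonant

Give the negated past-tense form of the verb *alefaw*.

alefawohjif

*alefaw* — final sound /w/ (a consonant) → -oh → *alefawoh*.
Since the final sound of the past-tense form *alefawoh* is /h/ (a voiceless consonant), it takes -jif, giving *alefawohjif*.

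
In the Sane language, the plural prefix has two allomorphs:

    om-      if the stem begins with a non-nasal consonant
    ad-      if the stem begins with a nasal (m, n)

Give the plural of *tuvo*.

*tuvo*: first consonant = /t/, non-nasal → om- → *omtuvo*.

omtuvo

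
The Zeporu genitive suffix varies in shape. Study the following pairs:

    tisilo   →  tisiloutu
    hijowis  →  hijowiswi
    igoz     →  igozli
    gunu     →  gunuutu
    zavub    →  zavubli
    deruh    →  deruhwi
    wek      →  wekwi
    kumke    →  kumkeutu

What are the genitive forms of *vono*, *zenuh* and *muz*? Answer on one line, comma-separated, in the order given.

The pattern is voicing of the final sound: -wi when the stem ends in a voiceless consonant (*hijowis*, *deruh*, *wek*); -li when the stem ends in a voiced consonant (*igoz*, *zavub*); -utu when the stem ends in a vowel (*tisilo*, *gunu*, *kumke*).
*vono* — final sound /o/ (a vowel) → -utu → *vonoutu*.
*zenuh* — final sound /h/ (a voiceless consonant) → -wi → *zenuhwi*.
*muz* — final sound /z/ (a voiced consonant) → -li → *muzli*.

vonoutu, zenuhwi, muzli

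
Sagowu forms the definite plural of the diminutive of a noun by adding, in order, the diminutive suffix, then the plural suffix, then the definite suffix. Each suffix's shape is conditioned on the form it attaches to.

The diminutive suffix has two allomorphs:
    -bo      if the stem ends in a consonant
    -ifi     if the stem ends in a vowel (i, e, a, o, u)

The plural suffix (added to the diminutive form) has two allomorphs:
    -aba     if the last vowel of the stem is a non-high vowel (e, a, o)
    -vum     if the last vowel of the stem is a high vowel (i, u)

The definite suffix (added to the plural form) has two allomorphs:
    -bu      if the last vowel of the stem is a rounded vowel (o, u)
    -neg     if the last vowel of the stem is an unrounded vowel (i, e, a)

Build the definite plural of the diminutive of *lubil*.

*lubil* — final sound /l/ (a consonant) → -bo → *lubilbo*.
The diminutive form *lubilbo*: last vowel = /o/, a non-high vowel → -aba → *lubilboaba*.
Since the last vowel of the plural form *lubilboaba* is /a/ (an unrounded vowel), it takes -neg, giving *lubilboabaneg*.

lubilboabaneg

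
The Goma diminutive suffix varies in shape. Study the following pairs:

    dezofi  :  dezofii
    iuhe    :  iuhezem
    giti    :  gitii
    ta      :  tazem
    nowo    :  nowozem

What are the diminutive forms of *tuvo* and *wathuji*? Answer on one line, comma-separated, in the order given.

Looking at the last vowel of each stem: -i when the last vowel of the stem is a high vowel (*dezofi*, *giti*); -zem when the last vowel of the stem is a non-high vowel (*iuhe*, *ta*, *nowo*).
*tuvo*: last vowel = /o/, a non-high vowel → -zem → *tuvozem*.
Since the last vowel of *wathuji* is /i/ (a high vowel), it takes -i, giving *wathujii*.

tuvozem, wathujii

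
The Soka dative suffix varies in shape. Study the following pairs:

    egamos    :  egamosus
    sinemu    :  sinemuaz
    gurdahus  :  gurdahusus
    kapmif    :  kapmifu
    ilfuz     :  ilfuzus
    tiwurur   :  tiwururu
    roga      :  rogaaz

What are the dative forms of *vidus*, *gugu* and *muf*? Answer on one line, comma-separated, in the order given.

Looking at the final sound of each stem: -us when the stem ends in a sibilant (*egamos*, *gurdahus*, *ilfuz*); -u when the stem ends in a non-sibilant consonant (*kapmif*, *tiwurur*); -az when the stem ends in a vowel (*sinemu*, *roga*).
Since the final sound of *vidus* is /s/ (a sibilant), it takes -us, giving *vidusus*.
*gugu* — final sound /u/ (a vowel) → -az → *guguaz*.
*muf*: final sound = /f/, a non-sibilant consonant → -u → *mufu*.

vidusus, guguaz, mufu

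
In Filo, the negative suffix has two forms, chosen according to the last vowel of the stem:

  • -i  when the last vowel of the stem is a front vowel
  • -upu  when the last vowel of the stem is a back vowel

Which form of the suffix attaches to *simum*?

Since the last vowel of *simum* is /u/ (a back vowel), it takes -upu.

-upu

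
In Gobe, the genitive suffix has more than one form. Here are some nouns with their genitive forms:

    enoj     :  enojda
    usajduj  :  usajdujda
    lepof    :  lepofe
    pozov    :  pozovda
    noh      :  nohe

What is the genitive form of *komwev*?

The suffix is conditioned by the final consonant: -e when the stem ends in a voiceless consonant (*lepof*, *noh*); -da when the stem ends in a voiced consonant (*enoj*, *usajduj*, *pozov*).
*komwev*: final consonant = /v/, voiced → -da → *komwevda*.

komwevda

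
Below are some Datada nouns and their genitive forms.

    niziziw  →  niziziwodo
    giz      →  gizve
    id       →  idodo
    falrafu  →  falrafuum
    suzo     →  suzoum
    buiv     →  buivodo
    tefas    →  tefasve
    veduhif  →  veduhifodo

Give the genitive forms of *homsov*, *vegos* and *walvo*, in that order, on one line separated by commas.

homsovodo, vegosve, walvoum

The suffix is conditioned by the final sound: -ve when the stem ends in a sibilant (*giz*, *tefas*); -odo when the stem ends in a non-sibilant consonant (*niziziw*, *id*, *buiv*, *veduhif*); -um when the stem ends in a vowel (*falrafu*, *suzo*).
The final sound of *homsov* is /v/, which is a non-sibilant consonant, so the suffix is -odo, giving *homsovodo*.
*vegos*: final sound = /s/, a sibilant → -ve → *vegosve*.
The final sound of *walvo* is /o/, which is a vowel, so the suffix is -um, giving *walvoum*.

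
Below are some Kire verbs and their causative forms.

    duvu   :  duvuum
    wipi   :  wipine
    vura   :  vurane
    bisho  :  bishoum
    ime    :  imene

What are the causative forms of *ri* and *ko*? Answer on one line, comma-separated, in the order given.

rine, koum

Looking at the last vowel of each stem: -um when the last vowel of the stem is a rounded vowel (*duvu*, *bisho*); -ne when the last vowel of the stem is an unrounded vowel (*wipi*, *vura*, *ime*).
Since the last vowel of *ri* is /i/ (an unrounded vowel), it takes -ne, giving *rine*.
Since the last vowel of *ko* is /o/ (a rounded vowel), it takes -um, giving *koum*.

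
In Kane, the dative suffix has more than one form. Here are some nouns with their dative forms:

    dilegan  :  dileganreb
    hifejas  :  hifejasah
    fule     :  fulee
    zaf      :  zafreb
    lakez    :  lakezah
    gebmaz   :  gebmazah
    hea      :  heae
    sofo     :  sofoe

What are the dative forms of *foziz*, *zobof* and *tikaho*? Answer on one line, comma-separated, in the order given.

The pattern is sibilance of the final sound: -ah when the stem ends in a sibilant (*hifejas*, *lakez*, *gebmaz*); -reb when the stem ends in a non-sibilant consonant (*dilegan*, *zaf*); -e when the stem ends in a vowel (*fule*, *hea*, *sofo*).
The final sound of *foziz* is /z/, which is a sibilant, so the suffix is -ah, giving *fozizah*.
*zobof*: final sound = /f/, a non-sibilant consonant → -reb → *zobofreb*.
The final sound of *tikaho* is /o/, which is a vowel, so the suffix is -e, giving *tikahoe*.

fozizah, zobofreb, tikahoe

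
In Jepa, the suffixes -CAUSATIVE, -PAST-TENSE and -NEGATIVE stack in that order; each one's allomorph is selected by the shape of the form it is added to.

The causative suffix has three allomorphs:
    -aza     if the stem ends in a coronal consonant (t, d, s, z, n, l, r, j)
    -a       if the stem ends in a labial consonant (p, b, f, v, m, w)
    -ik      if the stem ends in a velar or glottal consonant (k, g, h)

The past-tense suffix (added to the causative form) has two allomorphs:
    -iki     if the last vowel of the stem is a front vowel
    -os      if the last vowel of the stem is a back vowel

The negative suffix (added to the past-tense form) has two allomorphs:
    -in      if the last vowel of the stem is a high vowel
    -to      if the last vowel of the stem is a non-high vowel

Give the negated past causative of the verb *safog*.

*safog* — final consonant /g/ (velar/glottal) → -ik → *safogik*.
Since the last vowel of the causative form *safogik* is /i/ (a front vowel), it takes -iki, giving *safogikiki*.
The last vowel of the past-tense form *safogikiki* is /i/, which is a high vowel, so the negative suffix is -in, giving *safogikikiin*.

safogikikiin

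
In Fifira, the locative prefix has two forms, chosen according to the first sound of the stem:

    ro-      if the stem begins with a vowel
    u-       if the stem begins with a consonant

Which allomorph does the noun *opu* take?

ro-

*opu* — first sound /o/ (a vowel) → ro-.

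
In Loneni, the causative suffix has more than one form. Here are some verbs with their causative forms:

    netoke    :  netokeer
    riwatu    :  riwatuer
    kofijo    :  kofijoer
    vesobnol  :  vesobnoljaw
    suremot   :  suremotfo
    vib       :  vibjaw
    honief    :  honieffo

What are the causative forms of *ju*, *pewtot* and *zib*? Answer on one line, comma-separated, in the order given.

Looking at the final sound of each stem: -fo when the stem ends in a voiceless consonant (*suremot*, *honief*); -jaw when the stem ends in a voiced consonant (*vesobnol*, *vib*); -er when the stem ends in a vowel (*netoke*, *riwatu*, *kofijo*).
Since the final sound of *ju* is /u/ (a vowel), it takes -er, giving *juer*.
*pewtot* — final sound /t/ (a voiceless consonant) → -fo → *pewtotfo*.
Since the final sound of *zib* is /b/ (a voiced consonant), it takes -jaw, giving *zibjaw*.

juer, pewtotfo, zibjaw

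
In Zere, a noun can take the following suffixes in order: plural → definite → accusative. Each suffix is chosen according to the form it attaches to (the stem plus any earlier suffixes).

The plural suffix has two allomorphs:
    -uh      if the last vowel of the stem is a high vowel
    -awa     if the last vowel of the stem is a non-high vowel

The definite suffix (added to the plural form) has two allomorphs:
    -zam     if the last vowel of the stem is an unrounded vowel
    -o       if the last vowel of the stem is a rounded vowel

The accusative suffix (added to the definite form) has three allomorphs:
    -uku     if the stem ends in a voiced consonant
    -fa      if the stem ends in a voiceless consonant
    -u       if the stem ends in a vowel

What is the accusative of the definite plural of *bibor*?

biborawazamuku

*bibor* — last vowel /o/ (a non-high vowel) → -awa → *biborawa*.
The plural form *biborawa*: last vowel = /a/, an unrounded vowel → -zam → *biborawazam*.
The definite form *biborawazam*: final sound = /m/, a voiced consonant → -uku → *biborawazamuku*.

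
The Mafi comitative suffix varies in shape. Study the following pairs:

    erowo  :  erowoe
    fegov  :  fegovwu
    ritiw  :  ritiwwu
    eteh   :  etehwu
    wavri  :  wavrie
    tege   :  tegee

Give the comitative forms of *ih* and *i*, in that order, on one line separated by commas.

The pattern is consonant vs. vowel: -wu when the stem ends in a consonant (*fegov*, *ritiw*, *eteh*); -e when the stem ends in a vowel (*erowo*, *wavri*, *tege*).
*ih*: final sound = /h/, a consonant → -wu → *ihwu*.
Since the final sound of *i* is /i/ (a vowel), it takes -e, giving *ie*.

ihwu, ie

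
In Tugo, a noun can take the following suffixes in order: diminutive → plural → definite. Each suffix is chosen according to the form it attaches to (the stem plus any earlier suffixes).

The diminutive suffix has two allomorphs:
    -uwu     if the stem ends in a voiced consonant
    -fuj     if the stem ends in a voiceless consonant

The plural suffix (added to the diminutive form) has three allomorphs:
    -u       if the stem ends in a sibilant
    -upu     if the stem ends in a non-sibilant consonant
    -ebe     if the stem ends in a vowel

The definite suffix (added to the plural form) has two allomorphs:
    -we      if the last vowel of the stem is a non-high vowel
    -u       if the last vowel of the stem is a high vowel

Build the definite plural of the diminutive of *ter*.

teruwuebewe

*ter*: final consonant = /r/, voiced → -uwu → *teruwu*.
The final sound of the diminutive form *teruwu* is /u/, which is a vowel, so the plural suffix is -ebe, giving *teruwuebe*.
The plural form *teruwuebe* — last vowel /e/ (a non-high vowel) → -we → *teruwuebewe*.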